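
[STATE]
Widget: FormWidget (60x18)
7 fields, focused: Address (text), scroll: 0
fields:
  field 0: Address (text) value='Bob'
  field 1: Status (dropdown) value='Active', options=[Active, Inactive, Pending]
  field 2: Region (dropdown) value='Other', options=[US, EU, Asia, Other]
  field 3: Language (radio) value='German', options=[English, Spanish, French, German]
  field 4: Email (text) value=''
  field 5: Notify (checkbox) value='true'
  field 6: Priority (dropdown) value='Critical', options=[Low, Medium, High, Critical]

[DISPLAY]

> Address:    [Bob                                         ]
  Status:     [Active                                     ▼]
  Region:     [Other                                      ▼]
  Language:   ( ) English  ( ) Spanish  ( ) French  (●) Germ
  Email:      [                                            ]
  Notify:     [x]                                           
  Priority:   [Critical                                   ▼]
                                                            
                                                            
                                                            
                                                            
                                                            
                                                            
                                                            
                                                            
                                                            
                                                            
                                                            


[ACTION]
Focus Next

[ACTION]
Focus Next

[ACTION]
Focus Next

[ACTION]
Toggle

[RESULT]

  Address:    [Bob                                         ]
  Status:     [Active                                     ▼]
  Region:     [Other                                      ▼]
> Language:   ( ) English  ( ) Spanish  ( ) French  (●) Germ
  Email:      [                                            ]
  Notify:     [x]                                           
  Priority:   [Critical                                   ▼]
                                                            
                                                            
                                                            
                                                            
                                                            
                                                            
                                                            
                                                            
                                                            
                                                            
                                                            


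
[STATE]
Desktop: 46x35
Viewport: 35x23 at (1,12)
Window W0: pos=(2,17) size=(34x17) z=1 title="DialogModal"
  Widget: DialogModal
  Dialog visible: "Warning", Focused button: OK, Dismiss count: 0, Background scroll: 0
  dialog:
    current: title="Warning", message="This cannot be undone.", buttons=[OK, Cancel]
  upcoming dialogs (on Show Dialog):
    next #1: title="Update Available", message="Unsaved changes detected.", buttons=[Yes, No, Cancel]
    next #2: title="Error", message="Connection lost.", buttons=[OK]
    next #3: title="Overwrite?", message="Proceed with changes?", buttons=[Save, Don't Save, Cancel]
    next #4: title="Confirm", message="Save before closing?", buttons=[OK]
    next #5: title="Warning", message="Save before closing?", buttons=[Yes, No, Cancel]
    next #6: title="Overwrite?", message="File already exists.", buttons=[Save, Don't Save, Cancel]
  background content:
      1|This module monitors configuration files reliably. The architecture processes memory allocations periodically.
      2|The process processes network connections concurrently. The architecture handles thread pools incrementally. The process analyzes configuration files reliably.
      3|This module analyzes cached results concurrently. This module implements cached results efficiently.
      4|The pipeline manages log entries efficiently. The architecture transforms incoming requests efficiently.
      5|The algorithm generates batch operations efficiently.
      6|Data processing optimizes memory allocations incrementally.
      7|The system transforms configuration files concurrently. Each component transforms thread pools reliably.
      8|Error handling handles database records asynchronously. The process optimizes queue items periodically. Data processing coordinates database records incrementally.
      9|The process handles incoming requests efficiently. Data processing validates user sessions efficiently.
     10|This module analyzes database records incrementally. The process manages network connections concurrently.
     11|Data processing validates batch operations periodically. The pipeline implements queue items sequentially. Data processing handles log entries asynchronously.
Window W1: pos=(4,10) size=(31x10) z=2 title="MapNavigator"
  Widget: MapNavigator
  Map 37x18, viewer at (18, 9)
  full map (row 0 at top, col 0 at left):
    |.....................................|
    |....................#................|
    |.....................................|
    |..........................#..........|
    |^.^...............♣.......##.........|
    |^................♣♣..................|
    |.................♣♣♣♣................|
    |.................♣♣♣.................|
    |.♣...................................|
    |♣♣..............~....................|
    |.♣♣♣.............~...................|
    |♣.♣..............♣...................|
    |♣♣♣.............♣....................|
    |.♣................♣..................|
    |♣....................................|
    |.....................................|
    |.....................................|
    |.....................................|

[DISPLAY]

   ┠─────────────────────────────┨ 
   ┃.............♣♣♣♣............┃ 
   ┃.............♣♣♣.............┃ 
   ┃.............................┃ 
   ┃............~.@..............┃ 
 ┏━┃.............~...............┃┓
 ┃ ┃.............♣...............┃┃
 ┠─┗━━━━━━━━━━━━━━━━━━━━━━━━━━━━━┛┨
 ┃This module monitors configurati┃
 ┃The process processes network co┃
 ┃This module analyzes cached resu┃
 ┃The pipeline manages log entries┃
 ┃The┌────────────────────────┐ op┃
 ┃Dat│        Warning         │ory┃
 ┃The│ This cannot be undone. │rat┃
 ┃Err│     [OK]  Cancel       │se ┃
 ┃The└────────────────────────┘req┃
 ┃This module analyzes database re┃
 ┃Data processing validates batch ┃
 ┃                                ┃
 ┃                                ┃
 ┗━━━━━━━━━━━━━━━━━━━━━━━━━━━━━━━━┛
                                   


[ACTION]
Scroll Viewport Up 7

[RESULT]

                                   
                                   
                                   
                                   
                                   
   ┏━━━━━━━━━━━━━━━━━━━━━━━━━━━━━┓ 
   ┃ MapNavigator                ┃ 
   ┠─────────────────────────────┨ 
   ┃.............♣♣♣♣............┃ 
   ┃.............♣♣♣.............┃ 
   ┃.............................┃ 
   ┃............~.@..............┃ 
 ┏━┃.............~...............┃┓
 ┃ ┃.............♣...............┃┃
 ┠─┗━━━━━━━━━━━━━━━━━━━━━━━━━━━━━┛┨
 ┃This module monitors configurati┃
 ┃The process processes network co┃
 ┃This module analyzes cached resu┃
 ┃The pipeline manages log entries┃
 ┃The┌────────────────────────┐ op┃
 ┃Dat│        Warning         │ory┃
 ┃The│ This cannot be undone. │rat┃
 ┃Err│     [OK]  Cancel       │se ┃


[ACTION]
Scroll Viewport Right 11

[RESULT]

                                   
                                   
                                   
                                   
                                   
━━━━━━━━━━━━━━━━━━━━━━━┓           
vigator                ┃           
───────────────────────┨           
.......♣♣♣♣............┃           
.......♣♣♣.............┃           
.......................┃           
......~.@..............┃           
.......~...............┃┓          
.......♣...............┃┃          
━━━━━━━━━━━━━━━━━━━━━━━┛┨          
ule monitors configurati┃          
ess processes network co┃          
ule analyzes cached resu┃          
line manages log entries┃          
────────────────────┐ op┃          
    Warning         │ory┃          
s cannot be undone. │rat┃          
 [OK]  Cancel       │se ┃          


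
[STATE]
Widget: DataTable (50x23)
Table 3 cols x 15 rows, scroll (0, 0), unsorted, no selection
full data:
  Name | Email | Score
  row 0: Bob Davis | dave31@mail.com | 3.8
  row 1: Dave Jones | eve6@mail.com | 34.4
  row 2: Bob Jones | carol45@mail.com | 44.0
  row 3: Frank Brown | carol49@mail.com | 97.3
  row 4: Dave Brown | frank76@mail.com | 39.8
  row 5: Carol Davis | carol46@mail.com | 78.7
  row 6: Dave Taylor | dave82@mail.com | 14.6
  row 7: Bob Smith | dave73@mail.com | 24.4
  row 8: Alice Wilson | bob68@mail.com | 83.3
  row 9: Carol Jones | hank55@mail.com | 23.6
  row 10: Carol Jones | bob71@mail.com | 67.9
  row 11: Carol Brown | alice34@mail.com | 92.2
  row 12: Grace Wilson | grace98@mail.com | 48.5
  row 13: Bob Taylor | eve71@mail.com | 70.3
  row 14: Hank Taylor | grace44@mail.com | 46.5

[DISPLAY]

Name        │Email           │Score               
────────────┼────────────────┼─────               
Bob Davis   │dave31@mail.com │3.8                 
Dave Jones  │eve6@mail.com   │34.4                
Bob Jones   │carol45@mail.com│44.0                
Frank Brown │carol49@mail.com│97.3                
Dave Brown  │frank76@mail.com│39.8                
Carol Davis │carol46@mail.com│78.7                
Dave Taylor │dave82@mail.com │14.6                
Bob Smith   │dave73@mail.com │24.4                
Alice Wilson│bob68@mail.com  │83.3                
Carol Jones │hank55@mail.com │23.6                
Carol Jones │bob71@mail.com  │67.9                
Carol Brown │alice34@mail.com│92.2                
Grace Wilson│grace98@mail.com│48.5                
Bob Taylor  │eve71@mail.com  │70.3                
Hank Taylor │grace44@mail.com│46.5                
                                                  
                                                  
                                                  
                                                  
                                                  
                                                  


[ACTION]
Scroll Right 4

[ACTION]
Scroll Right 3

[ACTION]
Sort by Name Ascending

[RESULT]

Name       ▲│Email           │Score               
────────────┼────────────────┼─────               
Alice Wilson│bob68@mail.com  │83.3                
Bob Davis   │dave31@mail.com │3.8                 
Bob Jones   │carol45@mail.com│44.0                
Bob Smith   │dave73@mail.com │24.4                
Bob Taylor  │eve71@mail.com  │70.3                
Carol Brown │alice34@mail.com│92.2                
Carol Davis │carol46@mail.com│78.7                
Carol Jones │hank55@mail.com │23.6                
Carol Jones │bob71@mail.com  │67.9                
Dave Brown  │frank76@mail.com│39.8                
Dave Jones  │eve6@mail.com   │34.4                
Dave Taylor │dave82@mail.com │14.6                
Frank Brown │carol49@mail.com│97.3                
Grace Wilson│grace98@mail.com│48.5                
Hank Taylor │grace44@mail.com│46.5                
                                                  
                                                  
                                                  
                                                  
                                                  
                                                  


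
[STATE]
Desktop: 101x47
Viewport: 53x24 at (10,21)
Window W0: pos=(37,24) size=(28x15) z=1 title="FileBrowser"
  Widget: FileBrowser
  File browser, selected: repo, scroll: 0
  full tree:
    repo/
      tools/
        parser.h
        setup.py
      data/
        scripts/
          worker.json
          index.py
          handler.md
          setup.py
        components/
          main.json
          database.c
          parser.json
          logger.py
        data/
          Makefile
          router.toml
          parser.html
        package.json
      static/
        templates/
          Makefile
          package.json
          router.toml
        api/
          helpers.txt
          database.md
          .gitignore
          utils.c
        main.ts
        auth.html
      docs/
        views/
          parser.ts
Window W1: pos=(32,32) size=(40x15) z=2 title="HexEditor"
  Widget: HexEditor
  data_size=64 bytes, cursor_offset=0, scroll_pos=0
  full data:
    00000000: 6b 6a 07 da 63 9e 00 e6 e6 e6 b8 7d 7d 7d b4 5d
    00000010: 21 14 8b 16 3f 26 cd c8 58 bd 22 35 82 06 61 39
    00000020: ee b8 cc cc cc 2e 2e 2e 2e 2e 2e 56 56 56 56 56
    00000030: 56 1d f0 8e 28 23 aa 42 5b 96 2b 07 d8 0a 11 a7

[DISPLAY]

                                                     
                                                     
                                                     
                           ┏━━━━━━━━━━━━━━━━━━━━━━━━━
                           ┃ FileBrowser             
                           ┠─────────────────────────
                           ┃> [-] repo/              
                           ┃    [+] tools/           
                           ┃    [+] data/            
                           ┃    [+] static/          
                           ┃    [+] docs/            
                      ┏━━━━━━━━━━━━━━━━━━━━━━━━━━━━━━
                      ┃ HexEditor                    
                      ┠──────────────────────────────
                      ┃00000000  6B 6a 07 da 63 9e 00
                      ┃00000010  21 14 8b 16 3f 26 cd
                      ┃00000020  ee b8 cc cc cc 2e 2e
                      ┃00000030  56 1d f0 8e 28 23 aa
                      ┃                              
                      ┃                              
                      ┃                              
                      ┃                              
                      ┃                              
                      ┃                              


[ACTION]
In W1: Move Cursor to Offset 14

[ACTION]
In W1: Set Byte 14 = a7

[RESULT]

                                                     
                                                     
                                                     
                           ┏━━━━━━━━━━━━━━━━━━━━━━━━━
                           ┃ FileBrowser             
                           ┠─────────────────────────
                           ┃> [-] repo/              
                           ┃    [+] tools/           
                           ┃    [+] data/            
                           ┃    [+] static/          
                           ┃    [+] docs/            
                      ┏━━━━━━━━━━━━━━━━━━━━━━━━━━━━━━
                      ┃ HexEditor                    
                      ┠──────────────────────────────
                      ┃00000000  6b 6a 07 da 63 9e 00
                      ┃00000010  21 14 8b 16 3f 26 cd
                      ┃00000020  ee b8 cc cc cc 2e 2e
                      ┃00000030  56 1d f0 8e 28 23 aa
                      ┃                              
                      ┃                              
                      ┃                              
                      ┃                              
                      ┃                              
                      ┃                              


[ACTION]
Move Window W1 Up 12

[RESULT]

                      ┃ HexEditor                    
                      ┠──────────────────────────────
                      ┃00000000  6b 6a 07 da 63 9e 00
                      ┃00000010  21 14 8b 16 3f 26 cd
                      ┃00000020  ee b8 cc cc cc 2e 2e
                      ┃00000030  56 1d f0 8e 28 23 aa
                      ┃                              
                      ┃                              
                      ┃                              
                      ┃                              
                      ┃                              
                      ┃                              
                      ┃                              
                      ┗━━━━━━━━━━━━━━━━━━━━━━━━━━━━━━
                           ┃                         
                           ┃                         
                           ┃                         
                           ┗━━━━━━━━━━━━━━━━━━━━━━━━━
                                                     
                                                     
                                                     
                                                     
                                                     
                                                     


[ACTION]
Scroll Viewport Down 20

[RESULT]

                      ┃00000000  6b 6a 07 da 63 9e 00
                      ┃00000010  21 14 8b 16 3f 26 cd
                      ┃00000020  ee b8 cc cc cc 2e 2e
                      ┃00000030  56 1d f0 8e 28 23 aa
                      ┃                              
                      ┃                              
                      ┃                              
                      ┃                              
                      ┃                              
                      ┃                              
                      ┃                              
                      ┗━━━━━━━━━━━━━━━━━━━━━━━━━━━━━━
                           ┃                         
                           ┃                         
                           ┃                         
                           ┗━━━━━━━━━━━━━━━━━━━━━━━━━
                                                     
                                                     
                                                     
                                                     
                                                     
                                                     
                                                     
                                                     


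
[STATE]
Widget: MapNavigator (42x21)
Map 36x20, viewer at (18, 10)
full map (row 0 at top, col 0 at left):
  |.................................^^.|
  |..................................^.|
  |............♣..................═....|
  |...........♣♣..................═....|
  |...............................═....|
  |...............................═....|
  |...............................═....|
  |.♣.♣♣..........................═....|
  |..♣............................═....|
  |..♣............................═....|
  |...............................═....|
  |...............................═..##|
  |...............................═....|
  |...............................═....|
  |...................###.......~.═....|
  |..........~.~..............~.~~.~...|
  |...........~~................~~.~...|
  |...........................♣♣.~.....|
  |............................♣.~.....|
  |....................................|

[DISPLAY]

   .................................^^.   
   ..................................^.   
   ............♣..................═....   
   ...........♣♣..................═....   
   ...............................═....   
   ...............................═....   
   ...............................═....   
   .♣.♣♣..........................═....   
   ..♣............................═....   
   ..♣............................═....   
   ..................@............═....   
   ...............................═..##   
   ...............................═....   
   ...............................═....   
   ...................###.......~.═....   
   ..........~.~..............~.~~.~...   
   ...........~~................~~.~...   
   ...........................♣♣.~.....   
   ............................♣.~.....   
   ....................................   
                                          


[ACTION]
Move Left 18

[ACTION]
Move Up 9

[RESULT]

                                          
                                          
                                          
                                          
                                          
                                          
                                          
                                          
                                          
                     .....................
                     @....................
                     ............♣........
                     ...........♣♣........
                     .....................
                     .....................
                     .....................
                     .♣.♣♣................
                     ..♣..................
                     ..♣..................
                     .....................
                     .....................


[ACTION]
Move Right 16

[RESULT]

                                          
                                          
                                          
                                          
                                          
                                          
                                          
                                          
                                          
     .................................^^. 
     ................@.................^. 
     ............♣..................═.... 
     ...........♣♣..................═.... 
     ...............................═.... 
     ...............................═.... 
     ...............................═.... 
     .♣.♣♣..........................═.... 
     ..♣............................═.... 
     ..♣............................═.... 
     ...............................═.... 
     ...............................═..## 


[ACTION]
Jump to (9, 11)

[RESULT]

            ..............................
            ............♣.................
            ...........♣♣.................
            ..............................
            ..............................
            ..............................
            .♣.♣♣.........................
            ..♣...........................
            ..♣...........................
            ..............................
            .........@....................
            ..............................
            ..............................
            ...................###.......~
            ..........~.~..............~.~
            ...........~~................~
            ...........................♣♣.
            ............................♣.
            ..............................
                                          
                                          


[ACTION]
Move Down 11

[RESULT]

            ..♣...........................
            ..............................
            ..............................
            ..............................
            ..............................
            ...................###.......~
            ..........~.~..............~.~
            ...........~~................~
            ...........................♣♣.
            ............................♣.
            .........@....................
                                          
                                          
                                          
                                          
                                          
                                          
                                          
                                          
                                          
                                          


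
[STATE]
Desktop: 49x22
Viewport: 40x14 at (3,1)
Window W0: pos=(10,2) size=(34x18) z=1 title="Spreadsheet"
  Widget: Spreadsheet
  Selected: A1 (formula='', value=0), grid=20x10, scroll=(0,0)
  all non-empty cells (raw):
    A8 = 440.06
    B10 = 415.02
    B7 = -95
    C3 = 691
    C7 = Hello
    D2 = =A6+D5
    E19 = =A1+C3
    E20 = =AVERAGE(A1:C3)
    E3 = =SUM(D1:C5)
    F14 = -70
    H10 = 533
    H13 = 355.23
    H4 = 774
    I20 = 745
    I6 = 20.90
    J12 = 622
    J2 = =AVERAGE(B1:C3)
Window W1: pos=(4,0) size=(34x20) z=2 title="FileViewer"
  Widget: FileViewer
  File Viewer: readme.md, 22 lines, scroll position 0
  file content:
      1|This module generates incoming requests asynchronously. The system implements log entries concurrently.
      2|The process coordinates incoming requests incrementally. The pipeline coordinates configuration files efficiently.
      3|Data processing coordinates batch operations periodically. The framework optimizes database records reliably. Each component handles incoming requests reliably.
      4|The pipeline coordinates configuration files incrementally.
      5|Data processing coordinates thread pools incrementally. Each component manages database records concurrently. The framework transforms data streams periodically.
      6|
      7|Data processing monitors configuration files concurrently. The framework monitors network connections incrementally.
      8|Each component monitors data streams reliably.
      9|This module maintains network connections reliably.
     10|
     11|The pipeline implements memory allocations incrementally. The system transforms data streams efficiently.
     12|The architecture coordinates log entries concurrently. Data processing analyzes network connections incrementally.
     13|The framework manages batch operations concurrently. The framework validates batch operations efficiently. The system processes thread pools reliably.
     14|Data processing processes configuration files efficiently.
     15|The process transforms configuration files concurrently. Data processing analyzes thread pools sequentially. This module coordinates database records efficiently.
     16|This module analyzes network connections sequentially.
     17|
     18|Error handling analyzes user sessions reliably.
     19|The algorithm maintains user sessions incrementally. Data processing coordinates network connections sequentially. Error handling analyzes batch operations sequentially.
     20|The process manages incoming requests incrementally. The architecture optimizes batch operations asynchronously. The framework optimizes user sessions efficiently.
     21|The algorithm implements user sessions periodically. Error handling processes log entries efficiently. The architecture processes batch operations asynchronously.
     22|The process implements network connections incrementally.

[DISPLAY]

 ┃ FileViewer                     ┃     
 ┠────────────────────────────────┨━━━━━
 ┃This module generates incoming ▲┃     
 ┃The process coordinates incomin█┃─────
 ┃Data processing coordinates bat░┃     
 ┃The pipeline coordinates config░┃    D
 ┃Data processing coordinates thr░┃-----
 ┃                               ░┃0    
 ┃Data processing monitors config░┃0    
 ┃Each component monitors data st░┃1    
 ┃This module maintains network c░┃0    
 ┃                               ░┃0    
 ┃The pipeline implements memory ░┃0    
 ┃The architecture coordinates lo░┃     


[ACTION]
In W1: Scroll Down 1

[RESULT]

 ┃ FileViewer                     ┃     
 ┠────────────────────────────────┨━━━━━
 ┃The process coordinates incomin▲┃     
 ┃Data processing coordinates bat░┃─────
 ┃The pipeline coordinates config░┃     
 ┃Data processing coordinates thr█┃    D
 ┃                               ░┃-----
 ┃Data processing monitors config░┃0    
 ┃Each component monitors data st░┃0    
 ┃This module maintains network c░┃1    
 ┃                               ░┃0    
 ┃The pipeline implements memory ░┃0    
 ┃The architecture coordinates lo░┃0    
 ┃The framework manages batch ope░┃     


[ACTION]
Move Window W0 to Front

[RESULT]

 ┃ FileViewer                     ┃     
 ┠─────┏━━━━━━━━━━━━━━━━━━━━━━━━━━━━━━━━
 ┃The p┃ Spreadsheet                    
 ┃Data ┠────────────────────────────────
 ┃The p┃A1:                             
 ┃Data ┃       A       B       C       D
 ┃     ┃--------------------------------
 ┃Data ┃  1      [0]       0       0    
 ┃Each ┃  2        0       0       0    
 ┃This ┃  3        0       0     691    
 ┃     ┃  4        0       0       0    
 ┃The p┃  5        0       0       0    
 ┃The a┃  6        0       0       0    
 ┃The f┃  7        0     -95Hello       


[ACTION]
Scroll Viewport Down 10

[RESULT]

 ┃Data ┃  1      [0]       0       0    
 ┃Each ┃  2        0       0       0    
 ┃This ┃  3        0       0     691    
 ┃     ┃  4        0       0       0    
 ┃The p┃  5        0       0       0    
 ┃The a┃  6        0       0       0    
 ┃The f┃  7        0     -95Hello       
 ┃Data ┃  8   440.06       0       0    
 ┃The p┃  9        0       0       0    
 ┃This ┃ 10        0  415.02       0    
 ┃     ┃ 11        0       0       0    
 ┗━━━━━┗━━━━━━━━━━━━━━━━━━━━━━━━━━━━━━━━
                                        
                                        


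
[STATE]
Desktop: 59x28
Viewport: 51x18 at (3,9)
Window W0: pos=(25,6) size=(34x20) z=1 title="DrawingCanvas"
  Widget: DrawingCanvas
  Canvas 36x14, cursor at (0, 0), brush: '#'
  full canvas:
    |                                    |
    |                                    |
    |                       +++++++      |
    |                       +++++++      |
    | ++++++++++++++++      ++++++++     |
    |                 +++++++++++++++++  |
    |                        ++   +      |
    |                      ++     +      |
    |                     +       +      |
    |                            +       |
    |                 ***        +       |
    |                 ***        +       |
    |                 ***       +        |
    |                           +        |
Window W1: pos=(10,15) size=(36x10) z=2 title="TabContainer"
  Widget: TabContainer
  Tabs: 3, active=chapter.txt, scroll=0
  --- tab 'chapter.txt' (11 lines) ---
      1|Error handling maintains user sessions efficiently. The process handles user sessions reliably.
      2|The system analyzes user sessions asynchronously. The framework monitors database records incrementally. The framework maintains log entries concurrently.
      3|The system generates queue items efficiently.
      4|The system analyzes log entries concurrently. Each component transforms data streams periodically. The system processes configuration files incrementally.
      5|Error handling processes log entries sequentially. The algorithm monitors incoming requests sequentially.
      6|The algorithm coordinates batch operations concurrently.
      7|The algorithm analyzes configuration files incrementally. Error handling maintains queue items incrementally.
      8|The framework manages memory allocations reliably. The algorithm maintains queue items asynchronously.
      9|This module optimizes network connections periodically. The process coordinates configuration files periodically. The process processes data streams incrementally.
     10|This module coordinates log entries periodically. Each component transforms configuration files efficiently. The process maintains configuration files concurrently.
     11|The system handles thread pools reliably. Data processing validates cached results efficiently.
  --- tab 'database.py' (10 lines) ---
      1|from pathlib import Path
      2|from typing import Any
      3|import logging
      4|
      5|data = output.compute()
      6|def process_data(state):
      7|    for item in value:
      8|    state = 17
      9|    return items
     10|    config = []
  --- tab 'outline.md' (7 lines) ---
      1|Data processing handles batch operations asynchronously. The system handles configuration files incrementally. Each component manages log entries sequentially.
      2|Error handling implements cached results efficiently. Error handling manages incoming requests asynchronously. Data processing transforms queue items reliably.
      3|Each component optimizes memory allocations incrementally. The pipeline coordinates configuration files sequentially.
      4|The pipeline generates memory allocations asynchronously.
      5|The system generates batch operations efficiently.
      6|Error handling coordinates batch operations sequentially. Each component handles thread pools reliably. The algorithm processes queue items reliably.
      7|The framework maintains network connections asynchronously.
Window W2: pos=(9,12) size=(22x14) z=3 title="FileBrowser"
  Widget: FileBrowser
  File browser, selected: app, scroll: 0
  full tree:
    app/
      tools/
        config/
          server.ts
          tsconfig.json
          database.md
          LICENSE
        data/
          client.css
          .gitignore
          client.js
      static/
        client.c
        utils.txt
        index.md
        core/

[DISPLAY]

                      ┃+                           
                      ┃                            
                      ┃                       +++++
      ┏━━━━━━━━━━━━━━━━━━━━┓                  +++++
      ┃ FileBrowser        ┃++++++++++++      +++++
      ┠────────────────────┨            +++++++++++
      ┃> [-] app/          ┃━━━━━━━━━━━━━━┓    ++  
      ┃    [+] tools/      ┃              ┃  ++    
      ┃    [+] static/     ┃──────────────┨ +      
      ┃                    ┃ase.py │ outli┃        
      ┃                    ┃──────────────┃        
      ┃                    ┃ains user sess┃        
      ┃                    ┃user sessions ┃       +
      ┃                    ┃ queue items e┃       +
      ┃                    ┃log entries co┃        
      ┃                    ┃━━━━━━━━━━━━━━┛        
      ┗━━━━━━━━━━━━━━━━━━━━┛━━━━━━━━━━━━━━━━━━━━━━━
                                                   


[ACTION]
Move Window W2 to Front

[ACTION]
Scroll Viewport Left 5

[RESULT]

                         ┃+                        
                         ┃                         
                         ┃                       ++
         ┏━━━━━━━━━━━━━━━━━━━━┓                  ++
         ┃ FileBrowser        ┃++++++++++++      ++
         ┠────────────────────┨            ++++++++
         ┃> [-] app/          ┃━━━━━━━━━━━━━━┓    +
         ┃    [+] tools/      ┃              ┃  ++ 
         ┃    [+] static/     ┃──────────────┨ +   
         ┃                    ┃ase.py │ outli┃     
         ┃                    ┃──────────────┃     
         ┃                    ┃ains user sess┃     
         ┃                    ┃user sessions ┃     
         ┃                    ┃ queue items e┃     
         ┃                    ┃log entries co┃     
         ┃                    ┃━━━━━━━━━━━━━━┛     
         ┗━━━━━━━━━━━━━━━━━━━━┛━━━━━━━━━━━━━━━━━━━━
                                                   


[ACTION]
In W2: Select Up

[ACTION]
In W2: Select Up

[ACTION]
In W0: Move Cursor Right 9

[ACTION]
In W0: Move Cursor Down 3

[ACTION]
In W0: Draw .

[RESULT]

                         ┃                         
                         ┃                         
                         ┃                       ++
         ┏━━━━━━━━━━━━━━━━━━━━┓    .             ++
         ┃ FileBrowser        ┃++++++++++++      ++
         ┠────────────────────┨            ++++++++
         ┃> [-] app/          ┃━━━━━━━━━━━━━━┓    +
         ┃    [+] tools/      ┃              ┃  ++ 
         ┃    [+] static/     ┃──────────────┨ +   
         ┃                    ┃ase.py │ outli┃     
         ┃                    ┃──────────────┃     
         ┃                    ┃ains user sess┃     
         ┃                    ┃user sessions ┃     
         ┃                    ┃ queue items e┃     
         ┃                    ┃log entries co┃     
         ┃                    ┃━━━━━━━━━━━━━━┛     
         ┗━━━━━━━━━━━━━━━━━━━━┛━━━━━━━━━━━━━━━━━━━━
                                                   


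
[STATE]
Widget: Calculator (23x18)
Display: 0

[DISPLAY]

                      0
┌───┬───┬───┬───┐      
│ 7 │ 8 │ 9 │ ÷ │      
├───┼───┼───┼───┤      
│ 4 │ 5 │ 6 │ × │      
├───┼───┼───┼───┤      
│ 1 │ 2 │ 3 │ - │      
├───┼───┼───┼───┤      
│ 0 │ . │ = │ + │      
├───┼───┼───┼───┤      
│ C │ MC│ MR│ M+│      
└───┴───┴───┴───┘      
                       
                       
                       
                       
                       
                       


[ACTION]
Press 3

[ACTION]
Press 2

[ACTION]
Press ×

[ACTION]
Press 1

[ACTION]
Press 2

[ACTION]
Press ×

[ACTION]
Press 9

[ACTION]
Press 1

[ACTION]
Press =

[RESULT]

                  34944
┌───┬───┬───┬───┐      
│ 7 │ 8 │ 9 │ ÷ │      
├───┼───┼───┼───┤      
│ 4 │ 5 │ 6 │ × │      
├───┼───┼───┼───┤      
│ 1 │ 2 │ 3 │ - │      
├───┼───┼───┼───┤      
│ 0 │ . │ = │ + │      
├───┼───┼───┼───┤      
│ C │ MC│ MR│ M+│      
└───┴───┴───┴───┘      
                       
                       
                       
                       
                       
                       
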